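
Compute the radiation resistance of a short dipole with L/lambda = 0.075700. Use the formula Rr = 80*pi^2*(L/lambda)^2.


Rr = 80 * pi^2 * (0.075700)^2 = 80 * 9.869604 * 5.730490e-03 = 4.525 ohm

4.525 ohm


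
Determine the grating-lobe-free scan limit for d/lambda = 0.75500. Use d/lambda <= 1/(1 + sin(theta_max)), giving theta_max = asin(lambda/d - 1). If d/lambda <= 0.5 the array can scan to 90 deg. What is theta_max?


lambda/d - 1 = 1/0.75500 - 1 = 0.3245033
theta_max = asin(0.3245033) = 18.94 deg

18.94 deg


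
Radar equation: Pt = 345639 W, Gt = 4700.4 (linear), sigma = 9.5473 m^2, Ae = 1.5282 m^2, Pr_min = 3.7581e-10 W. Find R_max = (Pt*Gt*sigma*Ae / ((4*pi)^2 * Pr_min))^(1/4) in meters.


R^4 = 345639*4700.4*9.5473*1.5282 / ((4*pi)^2 * 3.7581e-10) = 3.994204e+17
R_max = 3.994204e+17^0.25 = 25140 m

25140 m


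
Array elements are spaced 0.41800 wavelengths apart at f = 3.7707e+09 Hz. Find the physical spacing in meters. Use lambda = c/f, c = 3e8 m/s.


lambda = c / f = 3.0000e+08 / 3.7707e+09 = 0.07956082 m
d = 0.41800 * 0.07956082 = 0.03326 m

0.03326 m


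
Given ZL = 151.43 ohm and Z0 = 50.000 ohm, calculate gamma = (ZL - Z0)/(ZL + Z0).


gamma = (151.43 - 50.000) / (151.43 + 50.000) = 0.5035

0.5035


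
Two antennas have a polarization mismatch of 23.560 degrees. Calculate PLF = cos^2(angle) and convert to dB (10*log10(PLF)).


PLF_linear = cos^2(23.560 deg) = 0.8402326
PLF_dB = 10 * log10(0.8402326) = -0.7560 dB

-0.7560 dB


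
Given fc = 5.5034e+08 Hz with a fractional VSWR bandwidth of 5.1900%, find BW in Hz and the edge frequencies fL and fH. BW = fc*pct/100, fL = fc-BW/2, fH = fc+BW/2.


BW = 5.5034e+08 * 5.1900/100 = 2.856265e+07 Hz
fL = 5.5034e+08 - 2.856265e+07/2 = 5.361e+08 Hz
fH = 5.5034e+08 + 2.856265e+07/2 = 5.646e+08 Hz

BW=2.856e+07 Hz, fL=5.361e+08 Hz, fH=5.646e+08 Hz


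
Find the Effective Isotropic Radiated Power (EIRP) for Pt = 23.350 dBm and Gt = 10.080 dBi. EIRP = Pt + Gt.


EIRP = Pt + Gt = 23.350 + 10.080 = 33.43 dBm

33.43 dBm


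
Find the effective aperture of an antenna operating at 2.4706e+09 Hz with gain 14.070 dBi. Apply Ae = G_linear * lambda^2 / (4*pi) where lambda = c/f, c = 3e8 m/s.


lambda = c / f = 3.0000e+08 / 2.4706e+09 = 0.1214280 m
G_linear = 10^(14.070/10) = 25.52701
Ae = G_linear * lambda^2 / (4*pi) = 25.52701 * 0.1214280^2 / (4*pi) = 0.02995 m^2

0.02995 m^2


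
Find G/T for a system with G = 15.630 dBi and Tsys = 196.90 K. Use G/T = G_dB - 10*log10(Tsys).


G/T = 15.630 - 10*log10(196.90) = 15.630 - 22.94246 = -7.312 dB/K

-7.312 dB/K


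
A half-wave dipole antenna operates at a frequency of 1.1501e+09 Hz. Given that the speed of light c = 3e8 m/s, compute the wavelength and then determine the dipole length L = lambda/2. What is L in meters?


lambda = c / f = 3.0000e+08 / 1.1501e+09 = 0.2608469 m
L = lambda / 2 = 0.2608469 / 2 = 0.1304 m

0.1304 m


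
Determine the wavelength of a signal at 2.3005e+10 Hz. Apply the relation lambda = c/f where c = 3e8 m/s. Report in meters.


lambda = c / f = 3.0000e+08 / 2.3005e+10 = 0.01304 m

0.01304 m


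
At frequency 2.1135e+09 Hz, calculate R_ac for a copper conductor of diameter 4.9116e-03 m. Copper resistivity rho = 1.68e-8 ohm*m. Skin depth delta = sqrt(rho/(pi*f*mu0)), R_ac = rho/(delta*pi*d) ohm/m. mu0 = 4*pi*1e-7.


delta = sqrt(1.68e-8 / (pi * 2.1135e+09 * 4*pi*1e-7)) = 1.418971e-06 m
R_ac = 1.68e-8 / (1.418971e-06 * pi * 4.9116e-03) = 0.7673 ohm/m

0.7673 ohm/m


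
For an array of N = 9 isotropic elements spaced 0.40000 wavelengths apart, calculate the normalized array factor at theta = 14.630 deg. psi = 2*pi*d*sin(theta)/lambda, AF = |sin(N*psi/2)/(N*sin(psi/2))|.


psi = 2*pi*0.40000*sin(14.630 deg) = 0.6347928 rad
AF = |sin(9*0.6347928/2) / (9*sin(0.6347928/2))| = 0.1001

0.1001


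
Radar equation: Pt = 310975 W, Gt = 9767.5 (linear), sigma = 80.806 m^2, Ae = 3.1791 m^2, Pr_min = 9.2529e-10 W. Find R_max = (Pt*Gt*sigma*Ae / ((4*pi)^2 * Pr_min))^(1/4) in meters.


R^4 = 310975*9767.5*80.806*3.1791 / ((4*pi)^2 * 9.2529e-10) = 5.340219e+18
R_max = 5.340219e+18^0.25 = 48072 m

48072 m


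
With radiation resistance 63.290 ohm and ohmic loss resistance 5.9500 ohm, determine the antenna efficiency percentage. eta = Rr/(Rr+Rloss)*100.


eta = 63.290 / (63.290 + 5.9500) * 100 = 91.41%

91.41%


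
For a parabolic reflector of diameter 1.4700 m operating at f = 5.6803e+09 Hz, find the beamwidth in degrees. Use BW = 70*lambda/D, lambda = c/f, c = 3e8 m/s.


lambda = c / f = 3.0000e+08 / 5.6803e+09 = 0.05281411 m
BW = 70 * 0.05281411 / 1.4700 = 2.515 deg

2.515 deg


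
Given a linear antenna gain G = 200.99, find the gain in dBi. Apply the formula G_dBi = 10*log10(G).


G_dBi = 10 * log10(200.99) = 23.03 dBi

23.03 dBi


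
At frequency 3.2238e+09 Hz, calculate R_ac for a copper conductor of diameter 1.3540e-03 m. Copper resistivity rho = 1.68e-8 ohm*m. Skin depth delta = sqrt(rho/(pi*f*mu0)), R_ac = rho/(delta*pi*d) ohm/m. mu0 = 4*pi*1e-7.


delta = sqrt(1.68e-8 / (pi * 3.2238e+09 * 4*pi*1e-7)) = 1.148922e-06 m
R_ac = 1.68e-8 / (1.148922e-06 * pi * 1.3540e-03) = 3.438 ohm/m

3.438 ohm/m


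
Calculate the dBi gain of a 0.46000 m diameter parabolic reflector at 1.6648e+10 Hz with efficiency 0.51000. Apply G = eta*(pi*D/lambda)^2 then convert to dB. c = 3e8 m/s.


lambda = c / f = 3.0000e+08 / 1.6648e+10 = 0.01802018 m
G_linear = 0.51000 * (pi * 0.46000 / 0.01802018)^2 = 3279.951
G_dBi = 10 * log10(3279.951) = 35.16 dBi

35.16 dBi


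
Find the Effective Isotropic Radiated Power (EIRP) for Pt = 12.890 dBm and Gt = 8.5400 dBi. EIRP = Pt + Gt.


EIRP = Pt + Gt = 12.890 + 8.5400 = 21.43 dBm

21.43 dBm


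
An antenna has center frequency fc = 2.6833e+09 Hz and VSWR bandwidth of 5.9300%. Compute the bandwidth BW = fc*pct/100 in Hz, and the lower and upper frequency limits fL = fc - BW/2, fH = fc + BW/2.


BW = 2.6833e+09 * 5.9300/100 = 1.591197e+08 Hz
fL = 2.6833e+09 - 1.591197e+08/2 = 2.604e+09 Hz
fH = 2.6833e+09 + 1.591197e+08/2 = 2.763e+09 Hz

BW=1.591e+08 Hz, fL=2.604e+09 Hz, fH=2.763e+09 Hz


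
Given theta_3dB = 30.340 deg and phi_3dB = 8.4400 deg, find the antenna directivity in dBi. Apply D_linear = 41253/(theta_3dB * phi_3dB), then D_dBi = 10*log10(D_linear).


D_linear = 41253 / (30.340 * 8.4400) = 161.1007
D_dBi = 10 * log10(161.1007) = 22.07 dBi

22.07 dBi


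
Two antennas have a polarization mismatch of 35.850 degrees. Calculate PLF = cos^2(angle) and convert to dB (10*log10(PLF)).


PLF_linear = cos^2(35.850 deg) = 0.6569962
PLF_dB = 10 * log10(0.6569962) = -1.824 dB

-1.824 dB


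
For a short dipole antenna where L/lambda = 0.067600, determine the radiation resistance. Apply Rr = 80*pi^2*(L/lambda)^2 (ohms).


Rr = 80 * pi^2 * (0.067600)^2 = 80 * 9.869604 * 4.569760e-03 = 3.608 ohm

3.608 ohm


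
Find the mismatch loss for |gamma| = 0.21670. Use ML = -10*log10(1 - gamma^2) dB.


ML = -10 * log10(1 - 0.21670^2) = -10 * log10(0.95304111) = 0.2089 dB

0.2089 dB


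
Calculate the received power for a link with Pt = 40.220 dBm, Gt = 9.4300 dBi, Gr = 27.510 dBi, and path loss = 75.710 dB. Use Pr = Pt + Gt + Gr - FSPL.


Pr = 40.220 + 9.4300 + 27.510 - 75.710 = 1.45 dBm

1.45 dBm


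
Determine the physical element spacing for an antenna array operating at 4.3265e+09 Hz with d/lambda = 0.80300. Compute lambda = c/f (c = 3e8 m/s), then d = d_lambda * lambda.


lambda = c / f = 3.0000e+08 / 4.3265e+09 = 0.06934011 m
d = 0.80300 * 0.06934011 = 0.05568 m

0.05568 m


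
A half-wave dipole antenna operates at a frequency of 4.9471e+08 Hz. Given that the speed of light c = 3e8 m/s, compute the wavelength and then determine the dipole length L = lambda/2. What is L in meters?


lambda = c / f = 3.0000e+08 / 4.9471e+08 = 0.6064159 m
L = lambda / 2 = 0.6064159 / 2 = 0.3032 m

0.3032 m


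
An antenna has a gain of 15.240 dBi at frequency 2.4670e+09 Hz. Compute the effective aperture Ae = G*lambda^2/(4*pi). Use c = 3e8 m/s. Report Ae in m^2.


lambda = c / f = 3.0000e+08 / 2.4670e+09 = 0.1216052 m
G_linear = 10^(15.240/10) = 33.41950
Ae = G_linear * lambda^2 / (4*pi) = 33.41950 * 0.1216052^2 / (4*pi) = 0.03933 m^2

0.03933 m^2


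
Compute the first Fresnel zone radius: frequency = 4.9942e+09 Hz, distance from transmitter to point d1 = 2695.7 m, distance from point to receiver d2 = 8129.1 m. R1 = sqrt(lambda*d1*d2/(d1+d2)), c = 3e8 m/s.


lambda = c / f = 3.0000e+08 / 4.9942e+09 = 0.06006968 m
R1 = sqrt(0.06006968 * 2695.7 * 8129.1 / (2695.7 + 8129.1)) = 11.03 m

11.03 m


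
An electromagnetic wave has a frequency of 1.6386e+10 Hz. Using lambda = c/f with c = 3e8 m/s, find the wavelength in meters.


lambda = c / f = 3.0000e+08 / 1.6386e+10 = 0.01831 m

0.01831 m


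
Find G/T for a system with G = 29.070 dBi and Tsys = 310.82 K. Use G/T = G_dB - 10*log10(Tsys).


G/T = 29.070 - 10*log10(310.82) = 29.070 - 24.92509 = 4.145 dB/K

4.145 dB/K


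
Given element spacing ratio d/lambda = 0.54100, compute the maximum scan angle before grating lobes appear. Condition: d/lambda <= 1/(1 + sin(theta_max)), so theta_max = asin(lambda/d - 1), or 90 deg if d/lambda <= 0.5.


lambda/d - 1 = 1/0.54100 - 1 = 0.8484288
theta_max = asin(0.8484288) = 58.04 deg

58.04 deg


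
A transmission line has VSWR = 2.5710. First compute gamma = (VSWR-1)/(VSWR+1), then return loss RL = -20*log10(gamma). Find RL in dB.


gamma = (2.5710 - 1) / (2.5710 + 1) = 0.4399328
RL = -20 * log10(0.4399328) = 7.132 dB

7.132 dB


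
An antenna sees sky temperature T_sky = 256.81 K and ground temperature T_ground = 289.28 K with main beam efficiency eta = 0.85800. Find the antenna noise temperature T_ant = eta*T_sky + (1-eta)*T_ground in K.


T_ant = 0.85800 * 256.81 + (1 - 0.85800) * 289.28 = 261.4 K

261.4 K


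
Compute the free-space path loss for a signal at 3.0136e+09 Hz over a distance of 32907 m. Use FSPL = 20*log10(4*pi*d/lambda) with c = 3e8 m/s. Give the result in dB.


lambda = c / f = 3.0000e+08 / 3.0136e+09 = 0.09954871 m
FSPL = 20 * log10(4*pi*32907/0.09954871) = 132.4 dB

132.4 dB


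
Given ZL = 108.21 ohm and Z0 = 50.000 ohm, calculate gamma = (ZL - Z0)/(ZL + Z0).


gamma = (108.21 - 50.000) / (108.21 + 50.000) = 0.3679

0.3679


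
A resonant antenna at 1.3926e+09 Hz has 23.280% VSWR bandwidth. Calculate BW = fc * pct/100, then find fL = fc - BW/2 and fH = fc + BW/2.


BW = 1.3926e+09 * 23.280/100 = 3.241973e+08 Hz
fL = 1.3926e+09 - 3.241973e+08/2 = 1.231e+09 Hz
fH = 1.3926e+09 + 3.241973e+08/2 = 1.555e+09 Hz

BW=3.242e+08 Hz, fL=1.231e+09 Hz, fH=1.555e+09 Hz


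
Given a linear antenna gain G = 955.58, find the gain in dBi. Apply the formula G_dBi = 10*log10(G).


G_dBi = 10 * log10(955.58) = 29.80 dBi

29.80 dBi


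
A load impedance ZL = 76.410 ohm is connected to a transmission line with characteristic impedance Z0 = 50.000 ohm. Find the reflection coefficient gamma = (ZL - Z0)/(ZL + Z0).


gamma = (76.410 - 50.000) / (76.410 + 50.000) = 0.2089

0.2089


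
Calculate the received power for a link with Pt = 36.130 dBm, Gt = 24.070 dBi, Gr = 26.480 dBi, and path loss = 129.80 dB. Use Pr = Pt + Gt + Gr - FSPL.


Pr = 36.130 + 24.070 + 26.480 - 129.80 = -43.12 dBm

-43.12 dBm


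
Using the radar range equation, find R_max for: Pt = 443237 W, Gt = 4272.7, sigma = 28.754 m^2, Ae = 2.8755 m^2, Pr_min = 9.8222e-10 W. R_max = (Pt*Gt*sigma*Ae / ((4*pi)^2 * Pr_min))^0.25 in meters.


R^4 = 443237*4272.7*28.754*2.8755 / ((4*pi)^2 * 9.8222e-10) = 1.009535e+18
R_max = 1.009535e+18^0.25 = 31698 m

31698 m


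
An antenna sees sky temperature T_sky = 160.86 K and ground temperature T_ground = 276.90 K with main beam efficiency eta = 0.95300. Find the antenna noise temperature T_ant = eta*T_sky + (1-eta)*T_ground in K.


T_ant = 0.95300 * 160.86 + (1 - 0.95300) * 276.90 = 166.3 K

166.3 K


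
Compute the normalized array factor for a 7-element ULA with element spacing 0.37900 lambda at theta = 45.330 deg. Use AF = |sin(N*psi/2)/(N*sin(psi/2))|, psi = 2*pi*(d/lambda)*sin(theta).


psi = 2*pi*0.37900*sin(45.330 deg) = 1.693523 rad
AF = |sin(7*1.693523/2) / (7*sin(1.693523/2))| = 0.06644

0.06644


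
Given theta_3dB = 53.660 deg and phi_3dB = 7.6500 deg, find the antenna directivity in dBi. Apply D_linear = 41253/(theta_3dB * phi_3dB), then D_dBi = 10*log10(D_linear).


D_linear = 41253 / (53.660 * 7.6500) = 100.4948
D_dBi = 10 * log10(100.4948) = 20.02 dBi

20.02 dBi


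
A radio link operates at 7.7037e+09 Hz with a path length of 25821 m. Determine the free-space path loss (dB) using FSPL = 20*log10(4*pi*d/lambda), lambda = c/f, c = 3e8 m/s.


lambda = c / f = 3.0000e+08 / 7.7037e+09 = 0.03894233 m
FSPL = 20 * log10(4*pi*25821/0.03894233) = 138.4 dB

138.4 dB


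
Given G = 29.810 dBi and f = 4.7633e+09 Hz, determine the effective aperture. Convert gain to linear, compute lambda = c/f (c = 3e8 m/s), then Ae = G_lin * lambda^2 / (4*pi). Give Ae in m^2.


lambda = c / f = 3.0000e+08 / 4.7633e+09 = 0.06298155 m
G_linear = 10^(29.810/10) = 957.1941
Ae = G_linear * lambda^2 / (4*pi) = 957.1941 * 0.06298155^2 / (4*pi) = 0.3021 m^2

0.3021 m^2


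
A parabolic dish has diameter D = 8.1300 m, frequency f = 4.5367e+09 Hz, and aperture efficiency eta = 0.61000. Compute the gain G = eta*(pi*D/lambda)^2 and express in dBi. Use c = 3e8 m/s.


lambda = c / f = 3.0000e+08 / 4.5367e+09 = 0.06612736 m
G_linear = 0.61000 * (pi * 8.1300 / 0.06612736)^2 = 91001.45
G_dBi = 10 * log10(91001.45) = 49.59 dBi

49.59 dBi


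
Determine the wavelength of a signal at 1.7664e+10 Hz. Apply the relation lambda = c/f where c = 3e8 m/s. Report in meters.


lambda = c / f = 3.0000e+08 / 1.7664e+10 = 0.01698 m

0.01698 m


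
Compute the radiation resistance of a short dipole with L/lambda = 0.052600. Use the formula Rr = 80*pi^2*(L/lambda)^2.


Rr = 80 * pi^2 * (0.052600)^2 = 80 * 9.869604 * 2.766760e-03 = 2.185 ohm

2.185 ohm


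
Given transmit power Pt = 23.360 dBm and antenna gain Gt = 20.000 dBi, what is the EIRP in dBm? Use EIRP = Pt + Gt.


EIRP = Pt + Gt = 23.360 + 20.000 = 43.36 dBm

43.36 dBm


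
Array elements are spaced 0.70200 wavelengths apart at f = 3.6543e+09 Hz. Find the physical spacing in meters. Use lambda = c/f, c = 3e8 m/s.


lambda = c / f = 3.0000e+08 / 3.6543e+09 = 0.08209507 m
d = 0.70200 * 0.08209507 = 0.05763 m

0.05763 m


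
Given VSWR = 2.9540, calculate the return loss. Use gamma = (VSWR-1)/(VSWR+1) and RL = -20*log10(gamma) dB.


gamma = (2.9540 - 1) / (2.9540 + 1) = 0.4941831
RL = -20 * log10(0.4941831) = 6.122 dB

6.122 dB


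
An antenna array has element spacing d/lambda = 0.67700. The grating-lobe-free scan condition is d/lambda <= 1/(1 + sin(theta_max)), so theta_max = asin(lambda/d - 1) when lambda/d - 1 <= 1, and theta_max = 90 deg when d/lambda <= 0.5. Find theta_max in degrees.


lambda/d - 1 = 1/0.67700 - 1 = 0.4771049
theta_max = asin(0.4771049) = 28.50 deg

28.50 deg


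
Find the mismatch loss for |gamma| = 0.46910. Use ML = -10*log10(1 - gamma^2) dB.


ML = -10 * log10(1 - 0.46910^2) = -10 * log10(0.77994519) = 1.079 dB

1.079 dB


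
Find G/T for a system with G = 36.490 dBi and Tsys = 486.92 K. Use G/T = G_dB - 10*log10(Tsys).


G/T = 36.490 - 10*log10(486.92) = 36.490 - 26.87458 = 9.615 dB/K

9.615 dB/K


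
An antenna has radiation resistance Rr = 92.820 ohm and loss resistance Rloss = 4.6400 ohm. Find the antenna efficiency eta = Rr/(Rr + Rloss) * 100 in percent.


eta = 92.820 / (92.820 + 4.6400) * 100 = 95.24%

95.24%


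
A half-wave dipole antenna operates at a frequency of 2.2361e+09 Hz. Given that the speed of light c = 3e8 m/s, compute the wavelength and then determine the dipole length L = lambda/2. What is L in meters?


lambda = c / f = 3.0000e+08 / 2.2361e+09 = 0.1341622 m
L = lambda / 2 = 0.1341622 / 2 = 0.06708 m

0.06708 m


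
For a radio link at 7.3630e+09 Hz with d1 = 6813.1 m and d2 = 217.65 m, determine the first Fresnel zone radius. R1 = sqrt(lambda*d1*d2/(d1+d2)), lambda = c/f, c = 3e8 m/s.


lambda = c / f = 3.0000e+08 / 7.3630e+09 = 0.04074426 m
R1 = sqrt(0.04074426 * 6813.1 * 217.65 / (6813.1 + 217.65)) = 2.931 m

2.931 m


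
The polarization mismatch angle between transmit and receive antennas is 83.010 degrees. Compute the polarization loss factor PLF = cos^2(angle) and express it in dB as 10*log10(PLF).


PLF_linear = cos^2(83.010 deg) = 0.01480994
PLF_dB = 10 * log10(0.01480994) = -18.29 dB

-18.29 dB


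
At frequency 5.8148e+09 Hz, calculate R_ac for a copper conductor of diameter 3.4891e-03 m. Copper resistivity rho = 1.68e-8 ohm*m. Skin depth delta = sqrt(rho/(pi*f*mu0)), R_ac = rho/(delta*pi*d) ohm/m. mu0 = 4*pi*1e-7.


delta = sqrt(1.68e-8 / (pi * 5.8148e+09 * 4*pi*1e-7)) = 8.554751e-07 m
R_ac = 1.68e-8 / (8.554751e-07 * pi * 3.4891e-03) = 1.792 ohm/m

1.792 ohm/m


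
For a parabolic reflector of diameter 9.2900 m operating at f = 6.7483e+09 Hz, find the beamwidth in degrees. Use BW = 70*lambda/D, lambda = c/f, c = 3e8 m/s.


lambda = c / f = 3.0000e+08 / 6.7483e+09 = 0.04445564 m
BW = 70 * 0.04445564 / 9.2900 = 0.3350 deg

0.3350 deg


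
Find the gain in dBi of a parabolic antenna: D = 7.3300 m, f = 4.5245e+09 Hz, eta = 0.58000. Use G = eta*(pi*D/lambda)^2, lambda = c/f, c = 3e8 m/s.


lambda = c / f = 3.0000e+08 / 4.5245e+09 = 0.06630567 m
G_linear = 0.58000 * (pi * 7.3300 / 0.06630567)^2 = 69957.51
G_dBi = 10 * log10(69957.51) = 48.45 dBi

48.45 dBi


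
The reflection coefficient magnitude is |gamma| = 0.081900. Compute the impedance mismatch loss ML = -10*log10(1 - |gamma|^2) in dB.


ML = -10 * log10(1 - 0.081900^2) = -10 * log10(0.99329239) = 0.02923 dB

0.02923 dB


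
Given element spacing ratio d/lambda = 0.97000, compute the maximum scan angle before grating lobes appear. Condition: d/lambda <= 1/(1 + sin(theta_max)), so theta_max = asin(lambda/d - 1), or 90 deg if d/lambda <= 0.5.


lambda/d - 1 = 1/0.97000 - 1 = 0.03092784
theta_max = asin(0.03092784) = 1.772 deg

1.772 deg


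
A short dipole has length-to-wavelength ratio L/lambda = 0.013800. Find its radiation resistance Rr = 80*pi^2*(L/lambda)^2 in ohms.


Rr = 80 * pi^2 * (0.013800)^2 = 80 * 9.869604 * 1.904400e-04 = 0.1504 ohm

0.1504 ohm


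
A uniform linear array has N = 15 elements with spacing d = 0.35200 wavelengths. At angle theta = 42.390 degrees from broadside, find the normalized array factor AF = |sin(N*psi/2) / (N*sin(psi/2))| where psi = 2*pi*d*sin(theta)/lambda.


psi = 2*pi*0.35200*sin(42.390 deg) = 1.491057 rad
AF = |sin(15*1.491057/2) / (15*sin(1.491057/2))| = 0.09656

0.09656


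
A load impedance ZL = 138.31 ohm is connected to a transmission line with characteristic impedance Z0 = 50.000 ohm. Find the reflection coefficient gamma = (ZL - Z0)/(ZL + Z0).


gamma = (138.31 - 50.000) / (138.31 + 50.000) = 0.4690

0.4690


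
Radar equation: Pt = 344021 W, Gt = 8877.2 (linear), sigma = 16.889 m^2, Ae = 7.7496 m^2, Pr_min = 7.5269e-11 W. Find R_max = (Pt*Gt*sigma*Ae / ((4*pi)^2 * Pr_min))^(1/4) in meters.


R^4 = 344021*8877.2*16.889*7.7496 / ((4*pi)^2 * 7.5269e-11) = 3.362856e+19
R_max = 3.362856e+19^0.25 = 76151 m

76151 m


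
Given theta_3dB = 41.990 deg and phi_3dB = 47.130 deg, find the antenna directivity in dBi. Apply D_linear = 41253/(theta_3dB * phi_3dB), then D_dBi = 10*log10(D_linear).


D_linear = 41253 / (41.990 * 47.130) = 20.84550
D_dBi = 10 * log10(20.84550) = 13.19 dBi

13.19 dBi


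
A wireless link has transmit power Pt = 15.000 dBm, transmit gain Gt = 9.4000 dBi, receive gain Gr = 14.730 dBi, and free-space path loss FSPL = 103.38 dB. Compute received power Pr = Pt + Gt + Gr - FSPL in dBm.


Pr = 15.000 + 9.4000 + 14.730 - 103.38 = -64.25 dBm

-64.25 dBm


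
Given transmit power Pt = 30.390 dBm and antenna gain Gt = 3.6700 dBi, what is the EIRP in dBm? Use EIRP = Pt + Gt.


EIRP = Pt + Gt = 30.390 + 3.6700 = 34.06 dBm

34.06 dBm


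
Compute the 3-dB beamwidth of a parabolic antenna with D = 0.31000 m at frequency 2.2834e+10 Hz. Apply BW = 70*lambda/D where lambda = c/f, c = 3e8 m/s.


lambda = c / f = 3.0000e+08 / 2.2834e+10 = 0.01313830 m
BW = 70 * 0.01313830 / 0.31000 = 2.967 deg

2.967 deg


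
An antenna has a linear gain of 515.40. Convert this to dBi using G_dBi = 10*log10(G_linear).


G_dBi = 10 * log10(515.40) = 27.12 dBi

27.12 dBi


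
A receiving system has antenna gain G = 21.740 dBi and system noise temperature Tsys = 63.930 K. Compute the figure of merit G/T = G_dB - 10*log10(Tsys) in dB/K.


G/T = 21.740 - 10*log10(63.930) = 21.740 - 18.05705 = 3.683 dB/K

3.683 dB/K


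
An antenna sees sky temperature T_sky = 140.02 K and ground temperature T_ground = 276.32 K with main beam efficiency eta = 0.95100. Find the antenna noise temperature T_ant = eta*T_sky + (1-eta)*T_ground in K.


T_ant = 0.95100 * 140.02 + (1 - 0.95100) * 276.32 = 146.7 K

146.7 K


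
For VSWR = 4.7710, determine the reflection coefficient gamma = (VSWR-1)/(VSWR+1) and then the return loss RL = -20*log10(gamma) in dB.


gamma = (4.7710 - 1) / (4.7710 + 1) = 0.6534396
RL = -20 * log10(0.6534396) = 3.696 dB

3.696 dB


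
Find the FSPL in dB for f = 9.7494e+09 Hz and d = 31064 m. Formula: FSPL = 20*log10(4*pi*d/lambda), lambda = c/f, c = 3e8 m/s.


lambda = c / f = 3.0000e+08 / 9.7494e+09 = 0.03077112 m
FSPL = 20 * log10(4*pi*31064/0.03077112) = 142.1 dB

142.1 dB


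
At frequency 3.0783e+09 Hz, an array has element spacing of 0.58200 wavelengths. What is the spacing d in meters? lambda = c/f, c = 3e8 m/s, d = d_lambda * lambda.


lambda = c / f = 3.0000e+08 / 3.0783e+09 = 0.09745639 m
d = 0.58200 * 0.09745639 = 0.05672 m

0.05672 m


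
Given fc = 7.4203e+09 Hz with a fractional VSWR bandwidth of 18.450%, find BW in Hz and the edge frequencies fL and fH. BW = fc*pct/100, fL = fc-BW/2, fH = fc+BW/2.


BW = 7.4203e+09 * 18.450/100 = 1.369045e+09 Hz
fL = 7.4203e+09 - 1.369045e+09/2 = 6.736e+09 Hz
fH = 7.4203e+09 + 1.369045e+09/2 = 8.105e+09 Hz

BW=1.369e+09 Hz, fL=6.736e+09 Hz, fH=8.105e+09 Hz


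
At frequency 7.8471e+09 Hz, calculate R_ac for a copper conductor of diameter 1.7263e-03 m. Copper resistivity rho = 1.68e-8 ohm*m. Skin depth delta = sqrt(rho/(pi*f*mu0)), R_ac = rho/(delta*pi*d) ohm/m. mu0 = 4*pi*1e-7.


delta = sqrt(1.68e-8 / (pi * 7.8471e+09 * 4*pi*1e-7)) = 7.364109e-07 m
R_ac = 1.68e-8 / (7.364109e-07 * pi * 1.7263e-03) = 4.207 ohm/m

4.207 ohm/m


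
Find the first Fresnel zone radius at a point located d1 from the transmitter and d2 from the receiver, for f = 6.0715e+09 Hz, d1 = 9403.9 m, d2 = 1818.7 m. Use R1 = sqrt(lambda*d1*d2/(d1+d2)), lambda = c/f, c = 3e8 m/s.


lambda = c / f = 3.0000e+08 / 6.0715e+09 = 0.04941118 m
R1 = sqrt(0.04941118 * 9403.9 * 1818.7 / (9403.9 + 1818.7)) = 8.678 m

8.678 m


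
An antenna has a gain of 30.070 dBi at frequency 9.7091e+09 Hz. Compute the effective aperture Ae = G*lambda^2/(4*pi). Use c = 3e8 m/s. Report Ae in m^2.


lambda = c / f = 3.0000e+08 / 9.7091e+09 = 0.03089885 m
G_linear = 10^(30.070/10) = 1016.249
Ae = G_linear * lambda^2 / (4*pi) = 1016.249 * 0.03089885^2 / (4*pi) = 0.07721 m^2

0.07721 m^2


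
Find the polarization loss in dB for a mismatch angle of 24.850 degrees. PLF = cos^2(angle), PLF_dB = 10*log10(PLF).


PLF_linear = cos^2(24.850 deg) = 0.8233949
PLF_dB = 10 * log10(0.8233949) = -0.8439 dB

-0.8439 dB


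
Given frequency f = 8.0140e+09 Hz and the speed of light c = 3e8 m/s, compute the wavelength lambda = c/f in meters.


lambda = c / f = 3.0000e+08 / 8.0140e+09 = 0.03743 m

0.03743 m


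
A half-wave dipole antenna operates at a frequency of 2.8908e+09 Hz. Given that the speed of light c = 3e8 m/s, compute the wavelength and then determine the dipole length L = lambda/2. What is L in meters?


lambda = c / f = 3.0000e+08 / 2.8908e+09 = 0.1037775 m
L = lambda / 2 = 0.1037775 / 2 = 0.05189 m

0.05189 m


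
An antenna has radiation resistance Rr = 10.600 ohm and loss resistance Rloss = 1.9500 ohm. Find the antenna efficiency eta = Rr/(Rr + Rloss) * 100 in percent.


eta = 10.600 / (10.600 + 1.9500) * 100 = 84.46%

84.46%


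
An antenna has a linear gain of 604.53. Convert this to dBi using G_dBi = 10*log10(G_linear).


G_dBi = 10 * log10(604.53) = 27.81 dBi

27.81 dBi


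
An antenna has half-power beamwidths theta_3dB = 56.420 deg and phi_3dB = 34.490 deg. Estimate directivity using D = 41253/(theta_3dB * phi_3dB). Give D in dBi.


D_linear = 41253 / (56.420 * 34.490) = 21.19968
D_dBi = 10 * log10(21.19968) = 13.26 dBi

13.26 dBi


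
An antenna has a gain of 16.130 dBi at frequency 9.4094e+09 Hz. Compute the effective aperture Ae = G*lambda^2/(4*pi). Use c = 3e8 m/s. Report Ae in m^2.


lambda = c / f = 3.0000e+08 / 9.4094e+09 = 0.03188301 m
G_linear = 10^(16.130/10) = 41.02041
Ae = G_linear * lambda^2 / (4*pi) = 41.02041 * 0.03188301^2 / (4*pi) = 3.318e-03 m^2

3.318e-03 m^2


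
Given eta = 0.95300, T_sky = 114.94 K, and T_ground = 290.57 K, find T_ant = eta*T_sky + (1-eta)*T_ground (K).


T_ant = 0.95300 * 114.94 + (1 - 0.95300) * 290.57 = 123.2 K

123.2 K


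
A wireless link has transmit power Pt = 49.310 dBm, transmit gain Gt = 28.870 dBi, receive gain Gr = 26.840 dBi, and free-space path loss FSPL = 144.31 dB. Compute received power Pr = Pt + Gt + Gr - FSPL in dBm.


Pr = 49.310 + 28.870 + 26.840 - 144.31 = -39.29 dBm

-39.29 dBm


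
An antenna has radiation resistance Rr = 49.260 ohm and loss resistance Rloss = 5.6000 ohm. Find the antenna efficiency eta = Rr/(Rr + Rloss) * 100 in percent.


eta = 49.260 / (49.260 + 5.6000) * 100 = 89.79%

89.79%


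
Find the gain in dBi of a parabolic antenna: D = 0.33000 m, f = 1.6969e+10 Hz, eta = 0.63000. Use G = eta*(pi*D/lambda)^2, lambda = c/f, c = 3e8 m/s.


lambda = c / f = 3.0000e+08 / 1.6969e+10 = 0.01767930 m
G_linear = 0.63000 * (pi * 0.33000 / 0.01767930)^2 = 2166.397
G_dBi = 10 * log10(2166.397) = 33.36 dBi

33.36 dBi


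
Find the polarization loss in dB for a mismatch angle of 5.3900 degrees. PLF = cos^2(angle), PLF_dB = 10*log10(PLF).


PLF_linear = cos^2(5.3900 deg) = 0.9911763
PLF_dB = 10 * log10(0.9911763) = -0.03849 dB

-0.03849 dB


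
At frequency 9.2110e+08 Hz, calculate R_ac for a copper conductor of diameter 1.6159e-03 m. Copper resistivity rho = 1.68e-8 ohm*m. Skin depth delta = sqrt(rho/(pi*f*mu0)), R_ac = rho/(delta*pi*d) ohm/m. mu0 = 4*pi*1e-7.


delta = sqrt(1.68e-8 / (pi * 9.2110e+08 * 4*pi*1e-7)) = 2.149420e-06 m
R_ac = 1.68e-8 / (2.149420e-06 * pi * 1.6159e-03) = 1.540 ohm/m

1.540 ohm/m


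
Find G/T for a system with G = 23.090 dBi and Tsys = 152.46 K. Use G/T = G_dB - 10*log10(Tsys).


G/T = 23.090 - 10*log10(152.46) = 23.090 - 21.83156 = 1.258 dB/K

1.258 dB/K


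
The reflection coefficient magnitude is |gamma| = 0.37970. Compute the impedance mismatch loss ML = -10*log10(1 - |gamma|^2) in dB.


ML = -10 * log10(1 - 0.37970^2) = -10 * log10(0.85582791) = 0.6761 dB

0.6761 dB


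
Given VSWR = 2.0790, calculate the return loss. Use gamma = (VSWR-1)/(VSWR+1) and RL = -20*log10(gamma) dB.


gamma = (2.0790 - 1) / (2.0790 + 1) = 0.3504385
RL = -20 * log10(0.3504385) = 9.108 dB

9.108 dB


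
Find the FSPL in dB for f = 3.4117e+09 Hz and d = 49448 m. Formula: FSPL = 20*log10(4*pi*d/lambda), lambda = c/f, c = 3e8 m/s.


lambda = c / f = 3.0000e+08 / 3.4117e+09 = 0.08793270 m
FSPL = 20 * log10(4*pi*49448/0.08793270) = 137.0 dB

137.0 dB


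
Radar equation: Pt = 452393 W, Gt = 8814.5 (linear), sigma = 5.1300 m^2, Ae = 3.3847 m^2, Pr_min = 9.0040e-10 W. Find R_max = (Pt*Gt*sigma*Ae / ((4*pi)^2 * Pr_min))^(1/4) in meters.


R^4 = 452393*8814.5*5.1300*3.3847 / ((4*pi)^2 * 9.0040e-10) = 4.869629e+17
R_max = 4.869629e+17^0.25 = 26416 m

26416 m


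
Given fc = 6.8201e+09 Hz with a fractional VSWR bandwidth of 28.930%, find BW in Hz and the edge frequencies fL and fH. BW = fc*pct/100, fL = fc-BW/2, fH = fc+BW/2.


BW = 6.8201e+09 * 28.930/100 = 1.973055e+09 Hz
fL = 6.8201e+09 - 1.973055e+09/2 = 5.834e+09 Hz
fH = 6.8201e+09 + 1.973055e+09/2 = 7.807e+09 Hz

BW=1.973e+09 Hz, fL=5.834e+09 Hz, fH=7.807e+09 Hz


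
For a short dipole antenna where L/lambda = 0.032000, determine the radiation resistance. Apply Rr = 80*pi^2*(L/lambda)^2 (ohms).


Rr = 80 * pi^2 * (0.032000)^2 = 80 * 9.869604 * 1.024000e-03 = 0.8085 ohm

0.8085 ohm


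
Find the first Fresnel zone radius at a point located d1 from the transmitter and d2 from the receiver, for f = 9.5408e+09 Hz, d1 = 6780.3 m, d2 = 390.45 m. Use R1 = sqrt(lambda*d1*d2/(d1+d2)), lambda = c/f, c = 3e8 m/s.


lambda = c / f = 3.0000e+08 / 9.5408e+09 = 0.03144390 m
R1 = sqrt(0.03144390 * 6780.3 * 390.45 / (6780.3 + 390.45)) = 3.407 m

3.407 m


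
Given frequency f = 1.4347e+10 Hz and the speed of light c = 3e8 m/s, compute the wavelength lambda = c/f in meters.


lambda = c / f = 3.0000e+08 / 1.4347e+10 = 0.02091 m

0.02091 m


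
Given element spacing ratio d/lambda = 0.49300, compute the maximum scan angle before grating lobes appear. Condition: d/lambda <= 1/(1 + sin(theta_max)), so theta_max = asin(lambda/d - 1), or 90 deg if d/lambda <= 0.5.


lambda/d - 1 = 1/0.49300 - 1 = 1.028398 >= 1
d/lambda <= 0.5, so the array can scan to endfire without grating lobes: theta_max = 90 deg

90 deg


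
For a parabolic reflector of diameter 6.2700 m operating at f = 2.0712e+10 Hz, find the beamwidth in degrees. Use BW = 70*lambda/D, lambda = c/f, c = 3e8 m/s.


lambda = c / f = 3.0000e+08 / 2.0712e+10 = 0.01448436 m
BW = 70 * 0.01448436 / 6.2700 = 0.1617 deg

0.1617 deg


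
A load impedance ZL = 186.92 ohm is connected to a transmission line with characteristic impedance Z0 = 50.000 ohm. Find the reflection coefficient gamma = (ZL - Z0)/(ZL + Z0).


gamma = (186.92 - 50.000) / (186.92 + 50.000) = 0.5779

0.5779


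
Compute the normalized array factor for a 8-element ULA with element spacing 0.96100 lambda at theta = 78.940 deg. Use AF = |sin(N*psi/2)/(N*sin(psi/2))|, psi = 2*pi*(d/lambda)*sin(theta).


psi = 2*pi*0.96100*sin(78.940 deg) = 5.925994 rad
AF = |sin(8*5.925994/2) / (8*sin(5.925994/2))| = 0.6966

0.6966


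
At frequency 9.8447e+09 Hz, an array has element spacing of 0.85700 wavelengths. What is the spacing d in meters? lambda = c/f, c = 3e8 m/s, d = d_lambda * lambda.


lambda = c / f = 3.0000e+08 / 9.8447e+09 = 0.03047325 m
d = 0.85700 * 0.03047325 = 0.02612 m

0.02612 m


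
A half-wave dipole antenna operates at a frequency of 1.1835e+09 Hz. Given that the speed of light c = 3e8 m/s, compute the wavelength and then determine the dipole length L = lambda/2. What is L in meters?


lambda = c / f = 3.0000e+08 / 1.1835e+09 = 0.2534854 m
L = lambda / 2 = 0.2534854 / 2 = 0.1267 m

0.1267 m


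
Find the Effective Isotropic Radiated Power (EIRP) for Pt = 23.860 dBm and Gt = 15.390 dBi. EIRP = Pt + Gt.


EIRP = Pt + Gt = 23.860 + 15.390 = 39.25 dBm

39.25 dBm


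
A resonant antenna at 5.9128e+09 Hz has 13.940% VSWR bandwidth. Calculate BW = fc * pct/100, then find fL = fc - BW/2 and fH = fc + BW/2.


BW = 5.9128e+09 * 13.940/100 = 8.242443e+08 Hz
fL = 5.9128e+09 - 8.242443e+08/2 = 5.501e+09 Hz
fH = 5.9128e+09 + 8.242443e+08/2 = 6.325e+09 Hz

BW=8.242e+08 Hz, fL=5.501e+09 Hz, fH=6.325e+09 Hz


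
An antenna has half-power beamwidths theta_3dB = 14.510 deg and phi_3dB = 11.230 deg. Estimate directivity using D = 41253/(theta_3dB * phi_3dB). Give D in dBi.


D_linear = 41253 / (14.510 * 11.230) = 253.1677
D_dBi = 10 * log10(253.1677) = 24.03 dBi

24.03 dBi


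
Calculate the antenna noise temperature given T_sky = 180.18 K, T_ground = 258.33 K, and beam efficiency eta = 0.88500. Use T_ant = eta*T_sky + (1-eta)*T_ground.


T_ant = 0.88500 * 180.18 + (1 - 0.88500) * 258.33 = 189.2 K

189.2 K


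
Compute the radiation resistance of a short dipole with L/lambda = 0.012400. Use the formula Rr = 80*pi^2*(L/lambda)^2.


Rr = 80 * pi^2 * (0.012400)^2 = 80 * 9.869604 * 1.537600e-04 = 0.1214 ohm

0.1214 ohm


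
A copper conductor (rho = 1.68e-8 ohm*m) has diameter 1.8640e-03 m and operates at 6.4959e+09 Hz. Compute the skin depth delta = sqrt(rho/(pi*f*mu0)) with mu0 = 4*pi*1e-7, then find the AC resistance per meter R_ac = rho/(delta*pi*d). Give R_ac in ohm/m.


delta = sqrt(1.68e-8 / (pi * 6.4959e+09 * 4*pi*1e-7)) = 8.093849e-07 m
R_ac = 1.68e-8 / (8.093849e-07 * pi * 1.8640e-03) = 3.545 ohm/m

3.545 ohm/m


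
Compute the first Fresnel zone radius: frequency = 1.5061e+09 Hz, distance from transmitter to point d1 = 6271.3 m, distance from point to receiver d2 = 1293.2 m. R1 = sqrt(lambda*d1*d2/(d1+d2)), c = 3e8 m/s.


lambda = c / f = 3.0000e+08 / 1.5061e+09 = 0.1991900 m
R1 = sqrt(0.1991900 * 6271.3 * 1293.2 / (6271.3 + 1293.2)) = 14.61 m

14.61 m


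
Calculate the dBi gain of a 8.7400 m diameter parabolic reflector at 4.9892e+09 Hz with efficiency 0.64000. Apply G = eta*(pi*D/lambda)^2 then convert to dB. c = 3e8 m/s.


lambda = c / f = 3.0000e+08 / 4.9892e+09 = 0.06012988 m
G_linear = 0.64000 * (pi * 8.7400 / 0.06012988)^2 = 133451.0
G_dBi = 10 * log10(133451.0) = 51.25 dBi

51.25 dBi


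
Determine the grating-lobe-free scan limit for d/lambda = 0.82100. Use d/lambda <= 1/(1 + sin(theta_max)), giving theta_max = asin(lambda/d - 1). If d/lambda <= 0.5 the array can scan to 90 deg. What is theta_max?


lambda/d - 1 = 1/0.82100 - 1 = 0.2180268
theta_max = asin(0.2180268) = 12.59 deg

12.59 deg


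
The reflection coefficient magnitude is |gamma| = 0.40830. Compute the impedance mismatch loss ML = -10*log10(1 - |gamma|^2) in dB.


ML = -10 * log10(1 - 0.40830^2) = -10 * log10(0.83329111) = 0.7920 dB

0.7920 dB


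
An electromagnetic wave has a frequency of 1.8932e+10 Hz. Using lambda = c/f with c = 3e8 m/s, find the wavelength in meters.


lambda = c / f = 3.0000e+08 / 1.8932e+10 = 0.01585 m

0.01585 m


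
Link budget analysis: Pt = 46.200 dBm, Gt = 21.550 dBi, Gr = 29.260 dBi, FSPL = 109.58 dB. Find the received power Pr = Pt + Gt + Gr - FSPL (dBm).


Pr = 46.200 + 21.550 + 29.260 - 109.58 = -12.57 dBm

-12.57 dBm


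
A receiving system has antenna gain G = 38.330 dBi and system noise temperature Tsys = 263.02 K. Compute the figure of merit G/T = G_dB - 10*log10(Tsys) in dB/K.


G/T = 38.330 - 10*log10(263.02) = 38.330 - 24.19989 = 14.13 dB/K

14.13 dB/K


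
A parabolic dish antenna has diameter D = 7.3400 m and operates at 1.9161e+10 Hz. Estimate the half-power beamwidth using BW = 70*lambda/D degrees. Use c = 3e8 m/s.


lambda = c / f = 3.0000e+08 / 1.9161e+10 = 0.01565680 m
BW = 70 * 0.01565680 / 7.3400 = 0.1493 deg

0.1493 deg


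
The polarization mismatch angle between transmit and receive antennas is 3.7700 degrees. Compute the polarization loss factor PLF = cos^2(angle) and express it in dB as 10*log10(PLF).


PLF_linear = cos^2(3.7700 deg) = 0.9956767
PLF_dB = 10 * log10(0.9956767) = -0.01882 dB

-0.01882 dB


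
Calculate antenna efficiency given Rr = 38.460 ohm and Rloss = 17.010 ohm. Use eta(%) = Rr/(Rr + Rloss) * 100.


eta = 38.460 / (38.460 + 17.010) * 100 = 69.33%

69.33%


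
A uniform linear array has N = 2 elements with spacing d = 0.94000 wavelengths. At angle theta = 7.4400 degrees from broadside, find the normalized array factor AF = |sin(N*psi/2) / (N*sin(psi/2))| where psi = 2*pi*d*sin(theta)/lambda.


psi = 2*pi*0.94000*sin(7.4400 deg) = 0.7647806 rad
AF = |sin(2*0.7647806/2) / (2*sin(0.7647806/2))| = 0.9278

0.9278


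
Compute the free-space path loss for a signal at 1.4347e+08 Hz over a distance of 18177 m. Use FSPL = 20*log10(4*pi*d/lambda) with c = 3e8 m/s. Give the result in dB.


lambda = c / f = 3.0000e+08 / 1.4347e+08 = 2.091029 m
FSPL = 20 * log10(4*pi*18177/2.091029) = 100.8 dB

100.8 dB


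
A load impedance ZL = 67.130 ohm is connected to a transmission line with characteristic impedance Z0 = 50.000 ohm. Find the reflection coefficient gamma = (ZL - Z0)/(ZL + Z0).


gamma = (67.130 - 50.000) / (67.130 + 50.000) = 0.1462

0.1462


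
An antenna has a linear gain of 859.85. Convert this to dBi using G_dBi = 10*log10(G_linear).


G_dBi = 10 * log10(859.85) = 29.34 dBi

29.34 dBi


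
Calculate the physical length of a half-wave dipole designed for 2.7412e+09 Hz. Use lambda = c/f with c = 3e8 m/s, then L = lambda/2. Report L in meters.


lambda = c / f = 3.0000e+08 / 2.7412e+09 = 0.1094411 m
L = lambda / 2 = 0.1094411 / 2 = 0.05472 m

0.05472 m


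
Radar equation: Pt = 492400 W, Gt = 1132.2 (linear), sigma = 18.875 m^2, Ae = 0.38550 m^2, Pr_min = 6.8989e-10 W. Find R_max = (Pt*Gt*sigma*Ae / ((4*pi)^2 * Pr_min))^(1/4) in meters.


R^4 = 492400*1132.2*18.875*0.38550 / ((4*pi)^2 * 6.8989e-10) = 3.723514e+16
R_max = 3.723514e+16^0.25 = 13891 m

13891 m


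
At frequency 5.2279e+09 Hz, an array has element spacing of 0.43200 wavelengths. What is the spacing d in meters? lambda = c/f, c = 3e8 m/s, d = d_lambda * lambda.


lambda = c / f = 3.0000e+08 / 5.2279e+09 = 0.05738442 m
d = 0.43200 * 0.05738442 = 0.02479 m

0.02479 m


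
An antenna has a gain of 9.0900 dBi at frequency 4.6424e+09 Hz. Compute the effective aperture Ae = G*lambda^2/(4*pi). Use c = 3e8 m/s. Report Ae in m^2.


lambda = c / f = 3.0000e+08 / 4.6424e+09 = 0.06462175 m
G_linear = 10^(9.0900/10) = 8.109611
Ae = G_linear * lambda^2 / (4*pi) = 8.109611 * 0.06462175^2 / (4*pi) = 2.695e-03 m^2

2.695e-03 m^2


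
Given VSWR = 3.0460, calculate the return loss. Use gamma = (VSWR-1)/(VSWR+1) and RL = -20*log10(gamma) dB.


gamma = (3.0460 - 1) / (3.0460 + 1) = 0.5056846
RL = -20 * log10(0.5056846) = 5.922 dB

5.922 dB


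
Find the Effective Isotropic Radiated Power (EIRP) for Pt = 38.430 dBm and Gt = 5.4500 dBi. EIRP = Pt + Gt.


EIRP = Pt + Gt = 38.430 + 5.4500 = 43.88 dBm

43.88 dBm


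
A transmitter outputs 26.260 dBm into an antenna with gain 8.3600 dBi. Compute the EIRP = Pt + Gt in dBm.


EIRP = Pt + Gt = 26.260 + 8.3600 = 34.62 dBm

34.62 dBm


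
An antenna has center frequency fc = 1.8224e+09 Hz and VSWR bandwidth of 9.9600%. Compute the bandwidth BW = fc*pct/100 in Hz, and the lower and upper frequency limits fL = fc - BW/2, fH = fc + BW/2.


BW = 1.8224e+09 * 9.9600/100 = 1.815110e+08 Hz
fL = 1.8224e+09 - 1.815110e+08/2 = 1.732e+09 Hz
fH = 1.8224e+09 + 1.815110e+08/2 = 1.913e+09 Hz

BW=1.815e+08 Hz, fL=1.732e+09 Hz, fH=1.913e+09 Hz


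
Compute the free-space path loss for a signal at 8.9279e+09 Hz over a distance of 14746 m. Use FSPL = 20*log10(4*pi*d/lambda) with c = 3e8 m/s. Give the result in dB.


lambda = c / f = 3.0000e+08 / 8.9279e+09 = 0.03360253 m
FSPL = 20 * log10(4*pi*14746/0.03360253) = 134.8 dB

134.8 dB


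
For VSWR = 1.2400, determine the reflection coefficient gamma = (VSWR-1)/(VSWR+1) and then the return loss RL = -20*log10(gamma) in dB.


gamma = (1.2400 - 1) / (1.2400 + 1) = 0.1071429
RL = -20 * log10(0.1071429) = 19.40 dB

19.40 dB


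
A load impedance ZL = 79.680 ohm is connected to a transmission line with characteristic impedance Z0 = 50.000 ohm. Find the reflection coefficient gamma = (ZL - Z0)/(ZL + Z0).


gamma = (79.680 - 50.000) / (79.680 + 50.000) = 0.2289

0.2289


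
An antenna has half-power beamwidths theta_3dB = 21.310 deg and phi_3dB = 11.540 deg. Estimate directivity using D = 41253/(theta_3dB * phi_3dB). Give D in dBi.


D_linear = 41253 / (21.310 * 11.540) = 167.7514
D_dBi = 10 * log10(167.7514) = 22.25 dBi

22.25 dBi


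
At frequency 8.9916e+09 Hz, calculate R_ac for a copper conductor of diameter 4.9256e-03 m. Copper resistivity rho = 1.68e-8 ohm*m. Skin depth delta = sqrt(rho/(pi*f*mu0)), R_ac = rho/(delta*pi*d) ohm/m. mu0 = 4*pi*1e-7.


delta = sqrt(1.68e-8 / (pi * 8.9916e+09 * 4*pi*1e-7)) = 6.879491e-07 m
R_ac = 1.68e-8 / (6.879491e-07 * pi * 4.9256e-03) = 1.578 ohm/m

1.578 ohm/m
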